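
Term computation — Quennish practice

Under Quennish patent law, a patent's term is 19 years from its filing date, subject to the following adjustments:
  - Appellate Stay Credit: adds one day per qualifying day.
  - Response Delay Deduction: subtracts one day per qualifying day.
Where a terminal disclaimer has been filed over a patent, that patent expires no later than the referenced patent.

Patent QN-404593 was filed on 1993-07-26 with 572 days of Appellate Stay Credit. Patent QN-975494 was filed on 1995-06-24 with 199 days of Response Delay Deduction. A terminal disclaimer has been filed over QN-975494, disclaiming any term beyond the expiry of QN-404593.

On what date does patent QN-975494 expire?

2013-12-07

Natural term of QN-975494:
  Base: filing + 19 years → 24 June 2014.
  Response Delay Deduction: −199 days → 7 December 2013.
Expiry of referenced patent QN-404593:
  Base: filing + 19 years → 26 July 2012.
  Appellate Stay Credit: +572 days → 18 February 2014.
Terminal disclaimer: QN-975494 expires on the earlier of 7 December 2013 and 18 February 2014.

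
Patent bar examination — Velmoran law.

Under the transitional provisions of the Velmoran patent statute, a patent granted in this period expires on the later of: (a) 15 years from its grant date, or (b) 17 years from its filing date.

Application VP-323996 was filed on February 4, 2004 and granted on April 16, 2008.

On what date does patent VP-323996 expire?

(a) grant + 15 years → 16 April 2023.
(b) filing + 17 years → 4 February 2021.
Later of the two: 16 April 2023.

2023-04-16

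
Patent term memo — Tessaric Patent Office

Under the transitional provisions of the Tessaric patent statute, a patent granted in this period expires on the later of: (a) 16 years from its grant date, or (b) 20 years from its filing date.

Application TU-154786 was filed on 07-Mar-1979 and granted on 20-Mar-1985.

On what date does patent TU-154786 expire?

(a) grant + 16 years → 20 March 2001.
(b) filing + 20 years → 7 March 1999.
Later of the two: 20 March 2001.

March 20, 2001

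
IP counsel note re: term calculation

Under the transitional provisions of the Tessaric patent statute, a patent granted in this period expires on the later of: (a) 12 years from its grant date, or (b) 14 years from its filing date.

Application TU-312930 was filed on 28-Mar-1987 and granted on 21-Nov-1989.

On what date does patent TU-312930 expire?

2001-11-21

(a) grant + 12 years → 21 November 2001.
(b) filing + 14 years → 28 March 2001.
Later of the two: 21 November 2001.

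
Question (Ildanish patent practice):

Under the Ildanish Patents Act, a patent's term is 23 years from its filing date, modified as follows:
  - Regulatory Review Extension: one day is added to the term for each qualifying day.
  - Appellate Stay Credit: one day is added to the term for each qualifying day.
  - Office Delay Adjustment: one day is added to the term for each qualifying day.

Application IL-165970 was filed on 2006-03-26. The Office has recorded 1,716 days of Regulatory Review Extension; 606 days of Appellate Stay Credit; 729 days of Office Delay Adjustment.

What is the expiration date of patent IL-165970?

Base term: filing date + 23 years → 26 March 2029.
Regulatory Review Extension: +1716 days → 6 December 2033.
Appellate Stay Credit: +606 days → 4 August 2035.
Office Delay Adjustment: +729 days → 2 August 2037.

August 2, 2037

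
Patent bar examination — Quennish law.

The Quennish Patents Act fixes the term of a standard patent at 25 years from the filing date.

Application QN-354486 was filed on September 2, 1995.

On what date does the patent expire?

Filing date + 25 years → 2 September 2020.

September 2, 2020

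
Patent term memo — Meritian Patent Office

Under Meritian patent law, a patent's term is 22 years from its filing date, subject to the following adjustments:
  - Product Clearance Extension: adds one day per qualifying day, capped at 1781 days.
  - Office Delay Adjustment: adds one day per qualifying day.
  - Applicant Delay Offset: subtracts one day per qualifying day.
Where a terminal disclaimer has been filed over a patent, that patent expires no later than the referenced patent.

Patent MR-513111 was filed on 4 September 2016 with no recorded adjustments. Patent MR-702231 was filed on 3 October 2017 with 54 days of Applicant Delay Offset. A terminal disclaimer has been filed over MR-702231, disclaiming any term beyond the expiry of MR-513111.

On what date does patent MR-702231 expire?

Natural term of MR-702231:
  Base: filing + 22 years → 3 October 2039.
  Applicant Delay Offset: −54 days → 10 August 2039.
Expiry of referenced patent MR-513111:
  Base: filing + 22 years → 4 September 2038.
Terminal disclaimer: MR-702231 expires on the earlier of 10 August 2039 and 4 September 2038.

September 4, 2038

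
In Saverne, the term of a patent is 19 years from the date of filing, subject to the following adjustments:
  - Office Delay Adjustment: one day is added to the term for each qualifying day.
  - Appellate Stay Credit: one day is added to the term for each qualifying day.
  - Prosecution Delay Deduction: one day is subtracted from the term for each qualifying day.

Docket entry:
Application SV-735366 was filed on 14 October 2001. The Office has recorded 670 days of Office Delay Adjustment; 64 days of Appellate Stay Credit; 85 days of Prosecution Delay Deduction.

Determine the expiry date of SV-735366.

Base term: filing date + 19 years → 14 October 2020.
Office Delay Adjustment: +670 days → 15 August 2022.
Appellate Stay Credit: +64 days → 18 October 2022.
Prosecution Delay Deduction: −85 days → 25 July 2022.

2022-07-25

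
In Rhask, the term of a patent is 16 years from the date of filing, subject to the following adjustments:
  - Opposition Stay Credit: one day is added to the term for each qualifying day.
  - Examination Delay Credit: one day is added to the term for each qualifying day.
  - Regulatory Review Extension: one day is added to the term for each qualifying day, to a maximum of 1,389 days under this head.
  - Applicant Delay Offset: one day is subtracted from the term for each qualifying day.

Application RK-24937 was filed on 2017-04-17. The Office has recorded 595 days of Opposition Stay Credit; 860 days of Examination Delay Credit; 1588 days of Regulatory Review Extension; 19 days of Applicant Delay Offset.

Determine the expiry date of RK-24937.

Base term: filing date + 16 years → 17 April 2033.
Opposition Stay Credit: +595 days → 3 December 2034.
Examination Delay Credit: +860 days → 11 April 2037.
Regulatory Review Extension: 1588 days claimed exceeds the 1389-day cap, so +1389 days → 29 January 2041.
Applicant Delay Offset: −19 days → 10 January 2041.

January 10, 2041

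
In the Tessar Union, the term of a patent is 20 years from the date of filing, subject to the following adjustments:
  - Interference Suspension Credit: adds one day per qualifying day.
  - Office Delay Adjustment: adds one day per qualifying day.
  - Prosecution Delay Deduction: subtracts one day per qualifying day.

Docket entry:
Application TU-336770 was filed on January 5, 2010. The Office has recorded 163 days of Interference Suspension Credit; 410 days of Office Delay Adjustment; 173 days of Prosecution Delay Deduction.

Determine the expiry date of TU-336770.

2031-02-09

Base term: filing date + 20 years → 5 January 2030.
Interference Suspension Credit: +163 days → 17 June 2030.
Office Delay Adjustment: +410 days → 1 August 2031.
Prosecution Delay Deduction: −173 days → 9 February 2031.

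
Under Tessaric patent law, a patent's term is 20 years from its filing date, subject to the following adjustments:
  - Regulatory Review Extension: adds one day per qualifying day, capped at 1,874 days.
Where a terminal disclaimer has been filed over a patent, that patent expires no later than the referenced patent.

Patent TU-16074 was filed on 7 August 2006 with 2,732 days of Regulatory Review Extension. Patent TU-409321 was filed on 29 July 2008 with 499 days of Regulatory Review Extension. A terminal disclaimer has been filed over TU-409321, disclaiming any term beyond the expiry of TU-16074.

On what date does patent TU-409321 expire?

2029-12-10

Natural term of TU-409321:
  Base: filing + 20 years → 29 July 2028.
  Regulatory Review Extension: 499 days (within the 1874-day cap) → +499 days → 10 December 2029.
Expiry of referenced patent TU-16074:
  Base: filing + 20 years → 7 August 2026.
  Regulatory Review Extension: 2732 days claimed exceeds the 1874-day cap, so +1874 days → 24 September 2031.
Terminal disclaimer: TU-409321 expires on the earlier of 10 December 2029 and 24 September 2031.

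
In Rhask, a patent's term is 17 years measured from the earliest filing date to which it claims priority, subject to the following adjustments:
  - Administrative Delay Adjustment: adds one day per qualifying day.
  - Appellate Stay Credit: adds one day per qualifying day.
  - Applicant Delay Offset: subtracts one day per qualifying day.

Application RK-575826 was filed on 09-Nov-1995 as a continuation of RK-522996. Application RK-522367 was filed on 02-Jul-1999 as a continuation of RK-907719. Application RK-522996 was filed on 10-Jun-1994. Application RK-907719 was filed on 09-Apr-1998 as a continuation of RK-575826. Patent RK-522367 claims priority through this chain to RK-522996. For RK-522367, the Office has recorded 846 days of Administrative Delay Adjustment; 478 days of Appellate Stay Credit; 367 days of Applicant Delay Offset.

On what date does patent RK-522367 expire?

January 22, 2014

Earliest priority filing: 10 June 1994.
Base term: 10 June 1994 + 17 years → 10 June 2011.
Administrative Delay Adjustment: +846 days → 3 October 2013.
Appellate Stay Credit: +478 days → 24 January 2015.
Applicant Delay Offset: −367 days → 22 January 2014.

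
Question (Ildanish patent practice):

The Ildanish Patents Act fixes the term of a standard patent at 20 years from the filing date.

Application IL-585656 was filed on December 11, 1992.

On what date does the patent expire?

December 11, 2012

Filing date + 20 years → 11 December 2012.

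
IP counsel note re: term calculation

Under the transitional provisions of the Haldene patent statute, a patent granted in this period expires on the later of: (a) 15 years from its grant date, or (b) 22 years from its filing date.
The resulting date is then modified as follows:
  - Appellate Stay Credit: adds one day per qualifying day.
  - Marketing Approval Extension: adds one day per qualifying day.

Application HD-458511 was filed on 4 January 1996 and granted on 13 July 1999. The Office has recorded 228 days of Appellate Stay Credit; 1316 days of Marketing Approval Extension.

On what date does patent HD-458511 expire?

(a) grant + 15 years → 13 July 2014.
(b) filing + 22 years → 4 January 2018.
Later of the two: 4 January 2018.
Appellate Stay Credit: +228 days → 20 August 2018.
Marketing Approval Extension: +1316 days → 28 March 2022.

2022-03-28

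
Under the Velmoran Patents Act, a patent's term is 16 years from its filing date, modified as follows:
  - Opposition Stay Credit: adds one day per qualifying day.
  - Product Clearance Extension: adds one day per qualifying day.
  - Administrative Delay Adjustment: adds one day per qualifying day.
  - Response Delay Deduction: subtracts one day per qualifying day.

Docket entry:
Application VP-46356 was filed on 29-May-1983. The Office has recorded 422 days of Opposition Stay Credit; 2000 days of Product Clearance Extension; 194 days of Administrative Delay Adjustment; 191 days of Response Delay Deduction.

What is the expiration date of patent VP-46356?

January 17, 2006

Base term: filing date + 16 years → 29 May 1999.
Opposition Stay Credit: +422 days → 24 July 2000.
Product Clearance Extension: +2000 days → 14 January 2006.
Administrative Delay Adjustment: +194 days → 27 July 2006.
Response Delay Deduction: −191 days → 17 January 2006.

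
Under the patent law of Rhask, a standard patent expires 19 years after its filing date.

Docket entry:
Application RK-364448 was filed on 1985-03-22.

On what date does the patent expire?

2004-03-22

Filing date + 19 years → 22 March 2004.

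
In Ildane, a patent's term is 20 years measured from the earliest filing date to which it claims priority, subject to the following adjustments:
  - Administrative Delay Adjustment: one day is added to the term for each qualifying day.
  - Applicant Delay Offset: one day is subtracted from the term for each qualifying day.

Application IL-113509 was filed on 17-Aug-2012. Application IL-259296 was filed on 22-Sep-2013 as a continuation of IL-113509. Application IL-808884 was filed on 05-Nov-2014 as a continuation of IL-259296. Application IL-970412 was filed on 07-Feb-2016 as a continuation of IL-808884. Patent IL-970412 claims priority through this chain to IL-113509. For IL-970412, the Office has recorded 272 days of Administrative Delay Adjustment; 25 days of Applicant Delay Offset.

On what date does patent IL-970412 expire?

2033-04-21

Earliest priority filing: 17 August 2012.
Base term: 17 August 2012 + 20 years → 17 August 2032.
Administrative Delay Adjustment: +272 days → 16 May 2033.
Applicant Delay Offset: −25 days → 21 April 2033.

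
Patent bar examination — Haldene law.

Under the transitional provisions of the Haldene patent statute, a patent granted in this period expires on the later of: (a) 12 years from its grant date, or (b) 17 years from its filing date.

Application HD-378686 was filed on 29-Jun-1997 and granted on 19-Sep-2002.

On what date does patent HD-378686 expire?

(a) grant + 12 years → 19 September 2014.
(b) filing + 17 years → 29 June 2014.
Later of the two: 19 September 2014.

September 19, 2014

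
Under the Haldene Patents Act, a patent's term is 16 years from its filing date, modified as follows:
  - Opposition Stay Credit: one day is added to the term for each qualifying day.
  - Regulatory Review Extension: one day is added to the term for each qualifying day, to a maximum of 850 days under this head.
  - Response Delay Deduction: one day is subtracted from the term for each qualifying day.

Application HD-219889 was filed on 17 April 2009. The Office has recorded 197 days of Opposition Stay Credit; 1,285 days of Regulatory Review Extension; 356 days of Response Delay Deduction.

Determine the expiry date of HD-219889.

Base term: filing date + 16 years → 17 April 2025.
Opposition Stay Credit: +197 days → 31 October 2025.
Regulatory Review Extension: 1285 days claimed exceeds the 850-day cap, so +850 days → 28 February 2028.
Response Delay Deduction: −356 days → 9 March 2027.

2027-03-09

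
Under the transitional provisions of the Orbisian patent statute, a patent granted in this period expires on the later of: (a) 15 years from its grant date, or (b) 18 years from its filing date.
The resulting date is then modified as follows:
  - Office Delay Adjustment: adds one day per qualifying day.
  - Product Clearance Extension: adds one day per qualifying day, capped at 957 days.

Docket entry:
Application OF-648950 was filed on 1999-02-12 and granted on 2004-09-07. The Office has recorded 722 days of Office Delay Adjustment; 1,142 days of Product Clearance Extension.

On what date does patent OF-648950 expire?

(a) grant + 15 years → 7 September 2019.
(b) filing + 18 years → 12 February 2017.
Later of the two: 7 September 2019.
Office Delay Adjustment: +722 days → 29 August 2021.
Product Clearance Extension: 1142 days claimed exceeds the 957-day cap, so +957 days → 12 April 2024.

2024-04-12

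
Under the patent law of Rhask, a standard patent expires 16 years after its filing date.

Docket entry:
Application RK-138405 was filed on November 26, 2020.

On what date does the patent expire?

2036-11-26

Filing date + 16 years → 26 November 2036.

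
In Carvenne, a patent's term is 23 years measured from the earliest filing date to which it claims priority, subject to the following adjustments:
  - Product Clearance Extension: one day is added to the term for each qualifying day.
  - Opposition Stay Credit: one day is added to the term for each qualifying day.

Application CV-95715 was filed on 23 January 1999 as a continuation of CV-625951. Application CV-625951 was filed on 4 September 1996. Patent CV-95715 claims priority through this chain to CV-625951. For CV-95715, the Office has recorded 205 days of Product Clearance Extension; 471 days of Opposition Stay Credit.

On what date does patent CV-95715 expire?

July 11, 2021

Earliest priority filing: 4 September 1996.
Base term: 4 September 1996 + 23 years → 4 September 2019.
Product Clearance Extension: +205 days → 27 March 2020.
Opposition Stay Credit: +471 days → 11 July 2021.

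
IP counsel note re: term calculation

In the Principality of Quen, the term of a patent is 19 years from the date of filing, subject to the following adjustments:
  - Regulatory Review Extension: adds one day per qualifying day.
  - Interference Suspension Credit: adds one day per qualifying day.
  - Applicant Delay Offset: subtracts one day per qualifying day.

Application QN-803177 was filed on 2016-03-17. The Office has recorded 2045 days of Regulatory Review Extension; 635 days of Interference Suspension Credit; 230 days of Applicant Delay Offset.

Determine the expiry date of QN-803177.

November 30, 2041

Base term: filing date + 19 years → 17 March 2035.
Regulatory Review Extension: +2045 days → 21 October 2040.
Interference Suspension Credit: +635 days → 18 July 2042.
Applicant Delay Offset: −230 days → 30 November 2041.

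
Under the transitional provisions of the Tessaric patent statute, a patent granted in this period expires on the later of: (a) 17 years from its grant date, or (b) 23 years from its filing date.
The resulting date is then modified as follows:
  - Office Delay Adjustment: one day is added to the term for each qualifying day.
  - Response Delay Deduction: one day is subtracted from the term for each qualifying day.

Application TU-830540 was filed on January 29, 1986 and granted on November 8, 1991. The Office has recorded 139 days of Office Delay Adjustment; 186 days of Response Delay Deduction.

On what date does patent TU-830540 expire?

(a) grant + 17 years → 8 November 2008.
(b) filing + 23 years → 29 January 2009.
Later of the two: 29 January 2009.
Office Delay Adjustment: +139 days → 17 June 2009.
Response Delay Deduction: −186 days → 13 December 2008.

December 13, 2008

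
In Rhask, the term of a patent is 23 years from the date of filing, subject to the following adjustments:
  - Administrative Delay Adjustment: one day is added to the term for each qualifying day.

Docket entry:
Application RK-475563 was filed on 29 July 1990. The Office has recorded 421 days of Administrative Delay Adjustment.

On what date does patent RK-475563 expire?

2014-09-23

Base term: filing date + 23 years → 29 July 2013.
Administrative Delay Adjustment: +421 days → 23 September 2014.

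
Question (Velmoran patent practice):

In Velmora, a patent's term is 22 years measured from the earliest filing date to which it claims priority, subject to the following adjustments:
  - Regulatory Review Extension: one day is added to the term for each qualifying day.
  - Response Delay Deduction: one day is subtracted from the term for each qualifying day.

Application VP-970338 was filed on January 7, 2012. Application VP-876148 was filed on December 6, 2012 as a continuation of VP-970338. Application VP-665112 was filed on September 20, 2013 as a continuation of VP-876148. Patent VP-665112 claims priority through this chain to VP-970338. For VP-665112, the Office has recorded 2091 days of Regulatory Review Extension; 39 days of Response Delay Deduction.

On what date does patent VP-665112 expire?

Earliest priority filing: 7 January 2012.
Base term: 7 January 2012 + 22 years → 7 January 2034.
Regulatory Review Extension: +2091 days → 29 September 2039.
Response Delay Deduction: −39 days → 21 August 2039.

August 21, 2039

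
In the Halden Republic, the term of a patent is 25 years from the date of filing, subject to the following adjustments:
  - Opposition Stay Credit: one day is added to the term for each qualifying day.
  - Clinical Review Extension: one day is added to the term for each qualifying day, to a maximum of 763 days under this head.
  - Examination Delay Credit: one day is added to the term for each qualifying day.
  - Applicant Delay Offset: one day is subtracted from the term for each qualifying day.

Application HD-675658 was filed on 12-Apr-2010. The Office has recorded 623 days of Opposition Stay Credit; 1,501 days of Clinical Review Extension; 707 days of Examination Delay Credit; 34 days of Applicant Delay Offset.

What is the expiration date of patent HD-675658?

Base term: filing date + 25 years → 12 April 2035.
Opposition Stay Credit: +623 days → 25 December 2036.
Clinical Review Extension: 1501 days claimed exceeds the 763-day cap, so +763 days → 27 January 2039.
Examination Delay Credit: +707 days → 3 January 2041.
Applicant Delay Offset: −34 days → 30 November 2040.

November 30, 2040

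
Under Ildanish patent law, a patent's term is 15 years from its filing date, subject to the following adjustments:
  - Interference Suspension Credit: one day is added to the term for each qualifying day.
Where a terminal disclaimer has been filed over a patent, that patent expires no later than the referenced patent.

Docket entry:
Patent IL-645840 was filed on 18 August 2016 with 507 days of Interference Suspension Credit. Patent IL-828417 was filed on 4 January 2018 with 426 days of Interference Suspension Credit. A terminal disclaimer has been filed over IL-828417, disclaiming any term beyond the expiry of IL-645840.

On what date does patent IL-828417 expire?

Natural term of IL-828417:
  Base: filing + 15 years → 4 January 2033.
  Interference Suspension Credit: +426 days → 6 March 2034.
Expiry of referenced patent IL-645840:
  Base: filing + 15 years → 18 August 2031.
  Interference Suspension Credit: +507 days → 6 January 2033.
Terminal disclaimer: IL-828417 expires on the earlier of 6 March 2034 and 6 January 2033.

2033-01-06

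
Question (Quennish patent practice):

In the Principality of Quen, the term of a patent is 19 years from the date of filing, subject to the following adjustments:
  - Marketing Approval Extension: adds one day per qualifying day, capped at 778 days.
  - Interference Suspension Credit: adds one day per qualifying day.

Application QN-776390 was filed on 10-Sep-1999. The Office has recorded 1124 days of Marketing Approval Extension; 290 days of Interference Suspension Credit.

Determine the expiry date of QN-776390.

Base term: filing date + 19 years → 10 September 2018.
Marketing Approval Extension: 1124 days claimed exceeds the 778-day cap, so +778 days → 27 October 2020.
Interference Suspension Credit: +290 days → 13 August 2021.

2021-08-13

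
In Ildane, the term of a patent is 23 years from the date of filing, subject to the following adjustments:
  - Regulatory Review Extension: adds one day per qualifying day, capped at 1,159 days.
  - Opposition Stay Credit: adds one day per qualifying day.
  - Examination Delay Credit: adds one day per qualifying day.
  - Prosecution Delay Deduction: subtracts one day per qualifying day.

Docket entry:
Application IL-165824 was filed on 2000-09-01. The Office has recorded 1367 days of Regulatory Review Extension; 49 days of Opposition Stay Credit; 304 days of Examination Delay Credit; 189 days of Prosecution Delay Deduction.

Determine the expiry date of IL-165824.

2027-04-16

Base term: filing date + 23 years → 1 September 2023.
Regulatory Review Extension: 1367 days claimed exceeds the 1159-day cap, so +1159 days → 3 November 2026.
Opposition Stay Credit: +49 days → 22 December 2026.
Examination Delay Credit: +304 days → 22 October 2027.
Prosecution Delay Deduction: −189 days → 16 April 2027.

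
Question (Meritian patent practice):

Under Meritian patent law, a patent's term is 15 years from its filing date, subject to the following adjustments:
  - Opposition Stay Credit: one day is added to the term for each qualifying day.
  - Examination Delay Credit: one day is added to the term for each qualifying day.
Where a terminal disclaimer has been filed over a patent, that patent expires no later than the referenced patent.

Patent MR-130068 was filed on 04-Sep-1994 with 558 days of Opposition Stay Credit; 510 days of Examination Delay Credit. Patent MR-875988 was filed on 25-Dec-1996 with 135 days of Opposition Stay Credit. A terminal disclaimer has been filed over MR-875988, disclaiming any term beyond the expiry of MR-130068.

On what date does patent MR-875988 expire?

Natural term of MR-875988:
  Base: filing + 15 years → 25 December 2011.
  Opposition Stay Credit: +135 days → 8 May 2012.
Expiry of referenced patent MR-130068:
  Base: filing + 15 years → 4 September 2009.
  Opposition Stay Credit: +558 days → 16 March 2011.
  Examination Delay Credit: +510 days → 7 August 2012.
Terminal disclaimer: MR-875988 expires on the earlier of 8 May 2012 and 7 August 2012.

2012-05-08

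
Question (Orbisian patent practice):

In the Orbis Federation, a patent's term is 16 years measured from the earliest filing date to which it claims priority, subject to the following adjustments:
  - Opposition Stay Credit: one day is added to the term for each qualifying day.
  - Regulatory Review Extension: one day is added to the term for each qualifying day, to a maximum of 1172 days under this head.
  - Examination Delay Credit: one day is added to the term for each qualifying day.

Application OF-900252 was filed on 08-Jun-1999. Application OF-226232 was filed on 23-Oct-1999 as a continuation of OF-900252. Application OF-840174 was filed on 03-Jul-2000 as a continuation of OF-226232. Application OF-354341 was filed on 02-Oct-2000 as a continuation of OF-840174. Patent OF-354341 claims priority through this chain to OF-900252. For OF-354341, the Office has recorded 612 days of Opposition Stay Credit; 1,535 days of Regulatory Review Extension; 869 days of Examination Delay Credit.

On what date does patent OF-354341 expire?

2022-09-12

Earliest priority filing: 8 June 1999.
Base term: 8 June 1999 + 16 years → 8 June 2015.
Opposition Stay Credit: +612 days → 9 February 2017.
Regulatory Review Extension: 1535 days claimed exceeds the 1172-day cap, so +1172 days → 26 April 2020.
Examination Delay Credit: +869 days → 12 September 2022.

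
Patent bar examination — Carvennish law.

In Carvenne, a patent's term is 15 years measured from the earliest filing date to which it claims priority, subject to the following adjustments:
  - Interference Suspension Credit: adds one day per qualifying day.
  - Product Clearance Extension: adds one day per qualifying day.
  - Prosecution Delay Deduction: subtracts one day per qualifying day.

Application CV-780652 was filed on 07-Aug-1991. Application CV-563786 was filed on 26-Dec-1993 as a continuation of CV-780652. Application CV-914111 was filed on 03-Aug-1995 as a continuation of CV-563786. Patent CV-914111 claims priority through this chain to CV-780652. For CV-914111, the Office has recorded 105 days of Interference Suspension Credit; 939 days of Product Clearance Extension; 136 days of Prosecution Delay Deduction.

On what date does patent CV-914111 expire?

2009-01-31

Earliest priority filing: 7 August 1991.
Base term: 7 August 1991 + 15 years → 7 August 2006.
Interference Suspension Credit: +105 days → 20 November 2006.
Product Clearance Extension: +939 days → 16 June 2009.
Prosecution Delay Deduction: −136 days → 31 January 2009.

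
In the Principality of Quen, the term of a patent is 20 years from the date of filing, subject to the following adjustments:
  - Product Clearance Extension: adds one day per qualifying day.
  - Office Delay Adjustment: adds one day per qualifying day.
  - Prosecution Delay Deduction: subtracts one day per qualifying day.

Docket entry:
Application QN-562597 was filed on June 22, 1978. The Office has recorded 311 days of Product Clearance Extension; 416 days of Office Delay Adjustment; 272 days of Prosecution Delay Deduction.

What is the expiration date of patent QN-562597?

Base term: filing date + 20 years → 22 June 1998.
Product Clearance Extension: +311 days → 29 April 1999.
Office Delay Adjustment: +416 days → 18 June 2000.
Prosecution Delay Deduction: −272 days → 20 September 1999.

1999-09-20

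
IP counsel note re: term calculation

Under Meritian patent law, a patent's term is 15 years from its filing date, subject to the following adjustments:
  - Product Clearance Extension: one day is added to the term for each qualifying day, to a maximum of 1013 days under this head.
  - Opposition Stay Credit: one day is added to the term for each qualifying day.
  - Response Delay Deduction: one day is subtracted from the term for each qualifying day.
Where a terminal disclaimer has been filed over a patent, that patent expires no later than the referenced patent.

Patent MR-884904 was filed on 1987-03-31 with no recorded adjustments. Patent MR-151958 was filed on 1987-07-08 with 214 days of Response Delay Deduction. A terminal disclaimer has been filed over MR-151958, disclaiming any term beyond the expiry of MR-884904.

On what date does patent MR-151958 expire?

December 6, 2001

Natural term of MR-151958:
  Base: filing + 15 years → 8 July 2002.
  Response Delay Deduction: −214 days → 6 December 2001.
Expiry of referenced patent MR-884904:
  Base: filing + 15 years → 31 March 2002.
Terminal disclaimer: MR-151958 expires on the earlier of 6 December 2001 and 31 March 2002.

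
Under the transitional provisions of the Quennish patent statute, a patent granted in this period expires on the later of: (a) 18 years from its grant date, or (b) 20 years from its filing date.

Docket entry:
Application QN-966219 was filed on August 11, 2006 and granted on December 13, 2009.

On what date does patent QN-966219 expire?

December 13, 2027

(a) grant + 18 years → 13 December 2027.
(b) filing + 20 years → 11 August 2026.
Later of the two: 13 December 2027.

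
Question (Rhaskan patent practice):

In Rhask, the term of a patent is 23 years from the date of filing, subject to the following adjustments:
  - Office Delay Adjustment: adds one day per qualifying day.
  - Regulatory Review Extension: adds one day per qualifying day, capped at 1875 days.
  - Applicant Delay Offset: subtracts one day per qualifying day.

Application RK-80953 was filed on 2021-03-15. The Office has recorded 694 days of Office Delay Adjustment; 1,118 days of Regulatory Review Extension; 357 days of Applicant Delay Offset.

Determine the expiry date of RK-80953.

March 9, 2048

Base term: filing date + 23 years → 15 March 2044.
Office Delay Adjustment: +694 days → 7 February 2046.
Regulatory Review Extension: 1118 days (within the 1875-day cap) → +1118 days → 1 March 2049.
Applicant Delay Offset: −357 days → 9 March 2048.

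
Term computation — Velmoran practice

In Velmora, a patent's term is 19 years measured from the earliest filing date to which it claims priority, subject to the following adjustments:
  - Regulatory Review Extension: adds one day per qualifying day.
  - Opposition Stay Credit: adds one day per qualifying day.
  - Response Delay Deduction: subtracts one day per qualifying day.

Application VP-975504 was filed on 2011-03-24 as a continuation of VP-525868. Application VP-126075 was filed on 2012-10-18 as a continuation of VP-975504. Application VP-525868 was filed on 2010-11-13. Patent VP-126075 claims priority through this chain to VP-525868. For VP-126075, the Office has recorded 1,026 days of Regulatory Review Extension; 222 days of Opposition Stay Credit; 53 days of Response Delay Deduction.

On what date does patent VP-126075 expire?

Earliest priority filing: 13 November 2010.
Base term: 13 November 2010 + 19 years → 13 November 2029.
Regulatory Review Extension: +1026 days → 4 September 2032.
Opposition Stay Credit: +222 days → 14 April 2033.
Response Delay Deduction: −53 days → 20 February 2033.

February 20, 2033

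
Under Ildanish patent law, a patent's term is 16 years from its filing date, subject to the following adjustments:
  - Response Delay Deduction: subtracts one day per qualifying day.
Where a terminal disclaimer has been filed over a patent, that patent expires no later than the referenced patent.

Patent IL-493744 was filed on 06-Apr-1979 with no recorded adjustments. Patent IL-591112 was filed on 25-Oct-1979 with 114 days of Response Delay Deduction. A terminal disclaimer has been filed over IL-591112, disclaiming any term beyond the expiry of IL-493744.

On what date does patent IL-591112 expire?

Natural term of IL-591112:
  Base: filing + 16 years → 25 October 1995.
  Response Delay Deduction: −114 days → 3 July 1995.
Expiry of referenced patent IL-493744:
  Base: filing + 16 years → 6 April 1995.
Terminal disclaimer: IL-591112 expires on the earlier of 3 July 1995 and 6 April 1995.

1995-04-06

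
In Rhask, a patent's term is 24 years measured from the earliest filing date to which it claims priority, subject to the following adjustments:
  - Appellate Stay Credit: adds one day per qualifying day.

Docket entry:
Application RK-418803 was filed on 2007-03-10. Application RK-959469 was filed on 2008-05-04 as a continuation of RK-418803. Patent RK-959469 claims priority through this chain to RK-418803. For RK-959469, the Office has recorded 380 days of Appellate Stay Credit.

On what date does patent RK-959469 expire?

March 24, 2032

Earliest priority filing: 10 March 2007.
Base term: 10 March 2007 + 24 years → 10 March 2031.
Appellate Stay Credit: +380 days → 24 March 2032.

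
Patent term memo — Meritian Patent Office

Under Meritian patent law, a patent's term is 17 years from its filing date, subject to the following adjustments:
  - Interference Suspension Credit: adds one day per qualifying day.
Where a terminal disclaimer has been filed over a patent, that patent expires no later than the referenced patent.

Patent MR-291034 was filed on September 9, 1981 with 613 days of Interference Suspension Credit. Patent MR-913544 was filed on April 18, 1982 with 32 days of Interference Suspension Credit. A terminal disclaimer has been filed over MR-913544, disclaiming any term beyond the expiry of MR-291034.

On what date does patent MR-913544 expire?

1999-05-20

Natural term of MR-913544:
  Base: filing + 17 years → 18 April 1999.
  Interference Suspension Credit: +32 days → 20 May 1999.
Expiry of referenced patent MR-291034:
  Base: filing + 17 years → 9 September 1998.
  Interference Suspension Credit: +613 days → 14 May 2000.
Terminal disclaimer: MR-913544 expires on the earlier of 20 May 1999 and 14 May 2000.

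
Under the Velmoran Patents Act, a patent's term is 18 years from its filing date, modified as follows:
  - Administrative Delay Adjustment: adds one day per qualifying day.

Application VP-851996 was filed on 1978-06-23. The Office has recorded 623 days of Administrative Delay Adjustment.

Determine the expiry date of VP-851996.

1998-03-08

Base term: filing date + 18 years → 23 June 1996.
Administrative Delay Adjustment: +623 days → 8 March 1998.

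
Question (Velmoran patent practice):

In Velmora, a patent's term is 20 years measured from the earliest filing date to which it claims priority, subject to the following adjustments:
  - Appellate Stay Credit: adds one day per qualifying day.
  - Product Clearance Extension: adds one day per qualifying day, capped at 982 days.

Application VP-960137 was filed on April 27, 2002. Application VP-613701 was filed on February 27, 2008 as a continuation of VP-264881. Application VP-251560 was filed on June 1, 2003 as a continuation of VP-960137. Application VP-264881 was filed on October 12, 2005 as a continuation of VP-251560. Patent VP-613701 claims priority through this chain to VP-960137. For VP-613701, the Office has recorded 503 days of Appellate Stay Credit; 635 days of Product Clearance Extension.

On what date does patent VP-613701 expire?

June 8, 2025

Earliest priority filing: 27 April 2002.
Base term: 27 April 2002 + 20 years → 27 April 2022.
Appellate Stay Credit: +503 days → 12 September 2023.
Product Clearance Extension: 635 days (within the 982-day cap) → +635 days → 8 June 2025.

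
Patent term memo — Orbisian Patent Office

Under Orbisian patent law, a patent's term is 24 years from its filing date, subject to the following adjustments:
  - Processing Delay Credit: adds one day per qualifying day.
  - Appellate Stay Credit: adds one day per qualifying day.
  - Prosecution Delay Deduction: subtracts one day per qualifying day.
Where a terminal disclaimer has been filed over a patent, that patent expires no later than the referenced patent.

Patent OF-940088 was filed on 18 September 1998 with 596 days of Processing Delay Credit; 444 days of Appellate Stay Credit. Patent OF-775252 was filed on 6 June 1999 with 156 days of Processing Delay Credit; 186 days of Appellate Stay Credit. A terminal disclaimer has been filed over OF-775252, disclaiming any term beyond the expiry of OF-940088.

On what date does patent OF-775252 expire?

May 13, 2024

Natural term of OF-775252:
  Base: filing + 24 years → 6 June 2023.
  Processing Delay Credit: +156 days → 9 November 2023.
  Appellate Stay Credit: +186 days → 13 May 2024.
Expiry of referenced patent OF-940088:
  Base: filing + 24 years → 18 September 2022.
  Processing Delay Credit: +596 days → 6 May 2024.
  Appellate Stay Credit: +444 days → 24 July 2025.
Terminal disclaimer: OF-775252 expires on the earlier of 13 May 2024 and 24 July 2025.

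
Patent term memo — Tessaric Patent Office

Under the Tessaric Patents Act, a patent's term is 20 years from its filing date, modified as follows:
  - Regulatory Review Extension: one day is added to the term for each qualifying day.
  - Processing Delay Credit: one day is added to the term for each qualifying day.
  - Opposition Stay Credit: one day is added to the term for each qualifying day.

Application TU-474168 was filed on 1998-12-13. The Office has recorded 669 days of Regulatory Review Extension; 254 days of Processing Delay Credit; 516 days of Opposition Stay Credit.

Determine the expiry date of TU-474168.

2022-11-21

Base term: filing date + 20 years → 13 December 2018.
Regulatory Review Extension: +669 days → 12 October 2020.
Processing Delay Credit: +254 days → 23 June 2021.
Opposition Stay Credit: +516 days → 21 November 2022.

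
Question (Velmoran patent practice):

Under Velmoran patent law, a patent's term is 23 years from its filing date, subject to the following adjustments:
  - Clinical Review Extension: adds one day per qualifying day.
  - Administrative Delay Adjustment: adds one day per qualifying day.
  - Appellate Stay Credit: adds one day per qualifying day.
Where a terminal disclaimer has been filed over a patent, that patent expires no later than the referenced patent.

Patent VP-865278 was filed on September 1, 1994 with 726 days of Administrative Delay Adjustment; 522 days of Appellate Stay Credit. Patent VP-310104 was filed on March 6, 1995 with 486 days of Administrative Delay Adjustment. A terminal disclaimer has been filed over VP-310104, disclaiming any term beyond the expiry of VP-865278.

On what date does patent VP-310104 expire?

Natural term of VP-310104:
  Base: filing + 23 years → 6 March 2018.
  Administrative Delay Adjustment: +486 days → 5 July 2019.
Expiry of referenced patent VP-865278:
  Base: filing + 23 years → 1 September 2017.
  Administrative Delay Adjustment: +726 days → 28 August 2019.
  Appellate Stay Credit: +522 days → 31 January 2021.
Terminal disclaimer: VP-310104 expires on the earlier of 5 July 2019 and 31 January 2021.

2019-07-05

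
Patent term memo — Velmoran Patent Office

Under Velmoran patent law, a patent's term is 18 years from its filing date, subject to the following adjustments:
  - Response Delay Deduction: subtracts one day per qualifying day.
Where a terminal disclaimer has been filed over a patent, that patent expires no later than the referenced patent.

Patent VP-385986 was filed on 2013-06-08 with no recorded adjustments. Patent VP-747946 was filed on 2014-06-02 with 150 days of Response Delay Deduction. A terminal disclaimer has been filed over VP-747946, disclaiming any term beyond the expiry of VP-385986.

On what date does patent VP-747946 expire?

June 8, 2031

Natural term of VP-747946:
  Base: filing + 18 years → 2 June 2032.
  Response Delay Deduction: −150 days → 4 January 2032.
Expiry of referenced patent VP-385986:
  Base: filing + 18 years → 8 June 2031.
Terminal disclaimer: VP-747946 expires on the earlier of 4 January 2032 and 8 June 2031.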